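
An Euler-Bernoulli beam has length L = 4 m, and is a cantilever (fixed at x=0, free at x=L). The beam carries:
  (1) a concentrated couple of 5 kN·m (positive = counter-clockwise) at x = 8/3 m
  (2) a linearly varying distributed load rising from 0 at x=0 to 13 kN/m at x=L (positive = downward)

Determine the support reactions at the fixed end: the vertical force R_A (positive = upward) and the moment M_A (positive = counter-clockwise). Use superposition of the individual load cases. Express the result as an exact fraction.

R_A = 26 kN, M_A = 193/3 kN·m

Load 1 — applied couple M₀=5 kN·m at a=8/3 m (b=L-a=4/3):
  R_A = 0 kN
  M_A = -M₀ = -5 kN·m
Load 2 — triangular load w₀=13 kN/m (0→w₀ over full span):
  R_A = w₀L/2 = 13·4/2 = 26 kN
  M_A = w₀L²/3 = 13·4²/3 = 208/3 kN·m
Superposition: R_A = 26 kN, M_A = 193/3 kN·m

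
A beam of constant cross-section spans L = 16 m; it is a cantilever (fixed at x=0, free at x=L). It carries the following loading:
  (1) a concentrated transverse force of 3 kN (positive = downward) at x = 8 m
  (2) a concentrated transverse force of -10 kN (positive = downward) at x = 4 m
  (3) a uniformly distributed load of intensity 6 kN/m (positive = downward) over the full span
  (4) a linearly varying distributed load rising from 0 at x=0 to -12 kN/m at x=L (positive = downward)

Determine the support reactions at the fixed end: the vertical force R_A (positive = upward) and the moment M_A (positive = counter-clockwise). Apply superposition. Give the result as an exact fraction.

Load 1 — point force P=3 kN at a=8 m (b=L-a=8):
  R_A = P = 3 kN
  M_A = Pa = 3·8 = 24 kN·m
Load 2 — point force P=-10 kN at a=4 m (b=L-a=12):
  R_A = P = (-10) = -10 kN
  M_A = Pa = (-10)·4 = -40 kN·m
Load 3 — uniform load w=6 kN/m over full span:
  R_A = wL = 6·16 = 96 kN
  M_A = wL²/2 = 6·16²/2 = 768 kN·m
Load 4 — triangular load w₀=-12 kN/m (0→w₀ over full span):
  R_A = w₀L/2 = (-12)·16/2 = -96 kN
  M_A = w₀L²/3 = (-12)·16²/3 = -1024 kN·m
Superposition: R_A = -7 kN, M_A = -272 kN·m

R_A = -7 kN, M_A = -272 kN·m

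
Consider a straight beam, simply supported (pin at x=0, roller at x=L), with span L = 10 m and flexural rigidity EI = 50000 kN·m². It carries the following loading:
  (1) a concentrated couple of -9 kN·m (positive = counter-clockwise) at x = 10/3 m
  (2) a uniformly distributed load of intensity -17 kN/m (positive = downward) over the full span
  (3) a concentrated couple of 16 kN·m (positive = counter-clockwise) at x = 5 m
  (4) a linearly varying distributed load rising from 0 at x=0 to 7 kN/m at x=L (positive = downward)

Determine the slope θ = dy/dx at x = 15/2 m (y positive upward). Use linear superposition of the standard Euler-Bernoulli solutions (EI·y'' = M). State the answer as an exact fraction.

Load 1 — applied couple M₀=-9 kN·m at a=10/3 m (b=L-a=20/3):
  θ_1 = (M₀x²/(2L)-M₀(x-a)+C₁)/EI  [x>a] with C₁=M₀(3b²-L²)/(6L)=-5 = ((-9)·(15/2)²/(2·10)-(-9)·((15/2)-(10/3))+(-5))/50000 = 23/160000 rad
Load 2 — uniform load w=-17 kN/m over full span:
  θ_2 = -w(L³-6Lx²+4x³)/(24EI) = -(-17)·(10³-6·10·(15/2)²+4·(15/2)³)/(24·50000) = -187/19200 rad
Load 3 — applied couple M₀=16 kN·m at a=5 m (b=L-a=5):
  θ_3 = (M₀x²/(2L)-M₀(x-a)+C₁)/EI  [x>a] with C₁=M₀(3b²-L²)/(6L)=-20/3 = (16·(15/2)²/(2·10)-16·((15/2)-5)+(-20/3))/50000 = -1/30000 rad
Load 4 — triangular load w₀=7 kN/m (0→w₀ over full span):
  θ_4 = -w₀(7L⁴-30L²x²+15x⁴)/(360LEI) = -7·(7·10⁴-30·10²·(15/2)²+15·(15/2)⁴)/(360·10·50000) = 9191/4608000 rad
Superposition: θ = Σ θ_i = -175901/23040000 rad ≈ -0.007635 rad

θ(15/2) = -175901/23040000 rad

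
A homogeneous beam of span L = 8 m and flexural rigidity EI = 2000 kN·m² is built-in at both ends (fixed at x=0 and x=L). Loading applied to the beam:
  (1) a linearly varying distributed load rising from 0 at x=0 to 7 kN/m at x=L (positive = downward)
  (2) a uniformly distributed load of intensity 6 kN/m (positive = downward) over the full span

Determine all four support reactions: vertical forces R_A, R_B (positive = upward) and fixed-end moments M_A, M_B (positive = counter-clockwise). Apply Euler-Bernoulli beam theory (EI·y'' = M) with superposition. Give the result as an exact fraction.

Load 1 — triangular load w₀=7 kN/m (0→w₀ over full span):
  R_A = 3w₀L/20 = 3·7·8/20 = 42/5 kN
  M_A = w₀L²/30 = 7·8²/30 = 224/15 kN·m
  R_B = 7w₀L/20 = 7·7·8/20 = 98/5 kN
  M_B = -w₀L²/20 = -7·8²/20 = -112/5 kN·m
Load 2 — uniform load w=6 kN/m over full span:
  R_A = wL/2 = 6·8/2 = 24 kN
  M_A = wL²/12 = 6·8²/12 = 32 kN·m
  R_B = wL/2 = 6·8/2 = 24 kN
  M_B = -wL²/12 = -6·8²/12 = -32 kN·m
Superposition: R_A = 162/5 kN, M_A = 704/15 kN·m, R_B = 218/5 kN, M_B = -272/5 kN·m

R_A = 162/5 kN, M_A = 704/15 kN·m, R_B = 218/5 kN, M_B = -272/5 kN·m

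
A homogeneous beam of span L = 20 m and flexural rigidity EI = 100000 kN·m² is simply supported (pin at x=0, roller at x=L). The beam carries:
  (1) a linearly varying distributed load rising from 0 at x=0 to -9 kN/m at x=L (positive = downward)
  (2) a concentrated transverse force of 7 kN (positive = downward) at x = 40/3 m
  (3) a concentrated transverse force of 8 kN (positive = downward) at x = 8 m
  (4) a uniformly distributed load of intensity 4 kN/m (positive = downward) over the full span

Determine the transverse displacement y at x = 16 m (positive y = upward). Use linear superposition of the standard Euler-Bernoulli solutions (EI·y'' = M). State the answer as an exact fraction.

Load 1 — triangular load w₀=-9 kN/m (0→w₀ over full span):
  y_1 = -w₀x(7L⁴-10L²x²+3x⁴)/(360LEI) = -(-9)·16·(7·20⁴-10·20²·16²+3·16⁴)/(360·20·100000) = 4572/78125 m
Load 2 — point force P=7 kN at a=40/3 m (b=L-a=20/3):
  y_2 = -Pa(L-x)(2Lx-a²-x²)/(6LEI)  [x>a] = -7·(40/3)·(20-16)·(2·20·16-(40/3)²-16²)/(6·20·100000) = -1624/253125 m
Load 3 — point force P=8 kN at a=8 m (b=L-a=12):
  y_3 = -Pa(L-x)(2Lx-a²-x²)/(6LEI)  [x>a] = -8·8·(20-16)·(2·20·16-8²-16²)/(6·20·100000) = -64/9375 m
Load 4 — uniform load w=4 kN/m over full span:
  y_4 = -wx(L³-2Lx²+x³)/(24EI) = -4·16·(20³-2·20·16²+16³)/(24·100000) = -464/9375 m
Superposition: y = Σ y_i = -26668/6328125 m ≈ -0.004214 m

y(16) = -26668/6328125 m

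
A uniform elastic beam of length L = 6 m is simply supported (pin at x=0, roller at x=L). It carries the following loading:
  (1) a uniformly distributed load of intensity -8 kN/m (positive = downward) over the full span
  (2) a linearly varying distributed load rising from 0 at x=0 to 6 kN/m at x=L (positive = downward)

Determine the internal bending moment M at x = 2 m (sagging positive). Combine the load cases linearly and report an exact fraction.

Load 1 — uniform load w=-8 kN/m over full span:
  M_1 = wx(L-x)/2 = (-8)·2·(6-2)/2 = -32 kN·m
Load 2 — triangular load w₀=6 kN/m (0→w₀ over full span):
  M_2 = w₀Lx/6 - w₀x³/(6L) = 6·6·2/6 - 6·2³/(6·6) = 32/3 kN·m
Superposition: M = Σ M_i = -64/3 kN·m ≈ -21.333333 kN·m

M(2) = -64/3 kN·m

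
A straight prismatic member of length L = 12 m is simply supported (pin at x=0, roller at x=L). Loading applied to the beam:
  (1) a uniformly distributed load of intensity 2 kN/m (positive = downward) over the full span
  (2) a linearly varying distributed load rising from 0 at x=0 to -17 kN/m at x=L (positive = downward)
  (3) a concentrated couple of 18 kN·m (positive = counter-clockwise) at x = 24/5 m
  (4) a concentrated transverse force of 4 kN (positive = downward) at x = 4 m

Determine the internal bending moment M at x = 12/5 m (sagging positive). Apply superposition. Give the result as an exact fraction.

Load 1 — uniform load w=2 kN/m over full span:
  M_1 = wx(L-x)/2 = 2·(12/5)·(12-(12/5))/2 = 576/25 kN·m
Load 2 — triangular load w₀=-17 kN/m (0→w₀ over full span):
  M_2 = w₀Lx/6 - w₀x³/(6L) = (-17)·12·(12/5)/6 - (-17)·(12/5)³/(6·12) = -9792/125 kN·m
Load 3 — applied couple M₀=18 kN·m at a=24/5 m (b=L-a=36/5):
  M_3 = M₀x/L  [x≤a] = 18·(12/5)/12 = 18/5 kN·m
Load 4 — point force P=4 kN at a=4 m (b=L-a=8):
  M_4 = Pbx/L  [x≤a] = 4·8·(12/5)/12 = 32/5 kN·m
Superposition: M = Σ M_i = -5662/125 kN·m ≈ -45.296000 kN·m

M(12/5) = -5662/125 kN·m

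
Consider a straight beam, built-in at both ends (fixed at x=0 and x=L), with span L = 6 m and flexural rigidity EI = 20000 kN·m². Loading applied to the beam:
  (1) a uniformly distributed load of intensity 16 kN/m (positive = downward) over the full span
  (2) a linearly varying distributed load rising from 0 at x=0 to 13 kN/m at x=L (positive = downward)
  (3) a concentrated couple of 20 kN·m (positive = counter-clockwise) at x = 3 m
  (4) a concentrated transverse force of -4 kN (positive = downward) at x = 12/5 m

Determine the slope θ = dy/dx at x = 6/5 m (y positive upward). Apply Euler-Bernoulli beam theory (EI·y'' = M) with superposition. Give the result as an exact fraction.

Load 1 — uniform load w=16 kN/m over full span:
  θ_1 = -wx(L-x)(L-2x)/(12EI) = -16·(6/5)·(6-(6/5))·(6-2·(6/5))/(12·20000) = -108/78125 rad
Load 2 — triangular load w₀=13 kN/m (0→w₀ over full span):
  θ_2 = -w₀(2x(L-x)(L-2x)(x+2L)+x²(L-x)²)/(120LEI) = -13·(2·(6/5)·(6-(6/5))·(6-2·(6/5))·((6/5)+2·6)+(6/5)²·(6-(6/5))²)/(120·6·20000) = -819/1562500 rad
Load 3 — applied couple M₀=20 kN·m at a=3 m (b=L-a=3):
  θ_3 = (R_Ax²/2 - M_Ax)/EI  [x≤a] with R_A=5, M_A=5 = (5·(6/5)²/2 - 5·(6/5))/20000 = -3/25000 rad
Load 4 — point force P=-4 kN at a=12/5 m (b=L-a=18/5):
  θ_4 = -Pb²x(2aL-(3a+b)x)/(2L³EI)  [x≤a] = -(-4)·(18/5)²·(6/5)·(2·(12/5)·6-(3·(12/5)+(18/5))·(6/5))/(2·6³·20000) = 891/7812500 rad
Superposition: θ = Σ θ_i = -29883/15625000 rad ≈ -0.001913 rad

θ(6/5) = -29883/15625000 rad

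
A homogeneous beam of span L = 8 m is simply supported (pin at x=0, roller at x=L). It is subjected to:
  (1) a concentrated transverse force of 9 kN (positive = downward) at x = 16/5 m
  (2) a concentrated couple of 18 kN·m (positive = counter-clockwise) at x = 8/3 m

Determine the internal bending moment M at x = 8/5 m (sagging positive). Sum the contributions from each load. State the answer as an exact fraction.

Load 1 — point force P=9 kN at a=16/5 m (b=L-a=24/5):
  M_1 = Pbx/L  [x≤a] = 9·(24/5)·(8/5)/8 = 216/25 kN·m
Load 2 — applied couple M₀=18 kN·m at a=8/3 m (b=L-a=16/3):
  M_2 = M₀x/L  [x≤a] = 18·(8/5)/8 = 18/5 kN·m
Superposition: M = Σ M_i = 306/25 kN·m ≈ 12.240000 kN·m

M(8/5) = 306/25 kN·m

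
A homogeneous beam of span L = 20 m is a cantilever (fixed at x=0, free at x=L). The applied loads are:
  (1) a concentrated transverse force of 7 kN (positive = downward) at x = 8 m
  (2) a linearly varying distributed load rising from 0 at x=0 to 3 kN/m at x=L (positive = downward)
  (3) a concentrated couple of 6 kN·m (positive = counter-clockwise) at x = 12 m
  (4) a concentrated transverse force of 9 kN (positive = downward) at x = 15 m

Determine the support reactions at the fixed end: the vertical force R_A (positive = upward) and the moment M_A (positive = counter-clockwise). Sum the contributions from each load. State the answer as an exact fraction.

Load 1 — point force P=7 kN at a=8 m (b=L-a=12):
  R_A = P = 7 kN
  M_A = Pa = 7·8 = 56 kN·m
Load 2 — triangular load w₀=3 kN/m (0→w₀ over full span):
  R_A = w₀L/2 = 3·20/2 = 30 kN
  M_A = w₀L²/3 = 3·20²/3 = 400 kN·m
Load 3 — applied couple M₀=6 kN·m at a=12 m (b=L-a=8):
  R_A = 0 kN
  M_A = -M₀ = -6 kN·m
Load 4 — point force P=9 kN at a=15 m (b=L-a=5):
  R_A = P = 9 kN
  M_A = Pa = 9·15 = 135 kN·m
Superposition: R_A = 46 kN, M_A = 585 kN·m

R_A = 46 kN, M_A = 585 kN·m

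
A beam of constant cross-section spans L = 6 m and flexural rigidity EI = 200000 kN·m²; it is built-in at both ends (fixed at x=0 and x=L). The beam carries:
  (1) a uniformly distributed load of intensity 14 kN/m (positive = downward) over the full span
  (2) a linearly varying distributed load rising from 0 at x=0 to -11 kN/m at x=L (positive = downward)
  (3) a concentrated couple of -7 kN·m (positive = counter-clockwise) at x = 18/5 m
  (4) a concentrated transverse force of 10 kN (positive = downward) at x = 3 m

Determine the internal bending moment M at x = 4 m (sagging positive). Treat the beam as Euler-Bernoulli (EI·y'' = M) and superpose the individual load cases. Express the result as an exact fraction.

M(4) = 5479/450 kN·m

Load 1 — uniform load w=14 kN/m over full span:
  M_1 = wLx/2 - wL²/12 - wx²/2 = 14·6·4/2 - 14·6²/12 - 14·4²/2 = 14 kN·m
Load 2 — triangular load w₀=-11 kN/m (0→w₀ over full span):
  M_2 = 3w₀Lx/20 - w₀L²/30 - w₀x³/(6L) = 3·(-11)·6·4/20 - (-11)·6²/30 - (-11)·4³/(6·6) = -308/45 kN·m
Load 3 — applied couple M₀=-7 kN·m at a=18/5 m (b=L-a=12/5):
  M_3 = R_Ax - M_A - M₀  [x>a] with R_A=-42/25, M_A=-56/25 = (-42/25)·4 - (-56/25) - (-7) = 63/25 kN·m
Load 4 — point force P=10 kN at a=3 m (b=L-a=3):
  M_4 = Pa²(a+3b)(L-x)/L³ - Pa²b/L²  [x>a] = 10·3²·(3+3·3)·(6-4)/6³ - 10·3²·3/6² = 5/2 kN·m
Superposition: M = Σ M_i = 5479/450 kN·m ≈ 12.175556 kN·m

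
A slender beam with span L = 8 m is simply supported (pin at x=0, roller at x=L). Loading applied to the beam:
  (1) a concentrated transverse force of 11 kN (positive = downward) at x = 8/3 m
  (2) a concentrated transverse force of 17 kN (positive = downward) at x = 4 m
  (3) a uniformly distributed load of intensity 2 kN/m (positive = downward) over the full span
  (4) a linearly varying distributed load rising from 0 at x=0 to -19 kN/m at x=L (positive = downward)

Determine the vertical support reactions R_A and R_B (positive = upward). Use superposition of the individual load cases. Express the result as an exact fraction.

Load 1 — point force P=11 kN at a=8/3 m (b=L-a=16/3):
  R_A = Pb/L = 11·(16/3)/8 = 22/3 kN
  R_B = Pa/L = 11·(8/3)/8 = 11/3 kN
Load 2 — point force P=17 kN at a=4 m (b=L-a=4):
  R_A = Pb/L = 17·4/8 = 17/2 kN
  R_B = Pa/L = 17·4/8 = 17/2 kN
Load 3 — uniform load w=2 kN/m over full span:
  R_A = wL/2 = 2·8/2 = 8 kN
  R_B = wL/2 = 2·8/2 = 8 kN
Load 4 — triangular load w₀=-19 kN/m (0→w₀ over full span):
  R_A = w₀L/6 = (-19)·8/6 = -76/3 kN
  R_B = w₀L/3 = (-19)·8/3 = -152/3 kN
Superposition: R_A = -3/2 kN, R_B = -61/2 kN

R_A = -3/2 kN, R_B = -61/2 kN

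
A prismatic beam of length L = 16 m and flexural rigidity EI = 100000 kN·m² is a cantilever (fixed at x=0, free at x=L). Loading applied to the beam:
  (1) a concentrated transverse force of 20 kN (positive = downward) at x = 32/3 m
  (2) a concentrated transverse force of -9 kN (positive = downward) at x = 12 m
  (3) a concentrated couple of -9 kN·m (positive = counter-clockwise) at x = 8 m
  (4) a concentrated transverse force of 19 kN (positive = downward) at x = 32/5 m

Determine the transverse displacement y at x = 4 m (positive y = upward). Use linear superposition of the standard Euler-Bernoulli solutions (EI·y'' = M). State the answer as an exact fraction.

y(4) = -2939/187500 m

Load 1 — point force P=20 kN at a=32/3 m (b=L-a=16/3):
  y_1 = -Px²(3a-x)/(6EI)  [x≤a] = -20·4²·(3·(32/3)-4)/(6·100000) = -28/1875 m
Load 2 — point force P=-9 kN at a=12 m (b=L-a=4):
  y_2 = -Px²(3a-x)/(6EI)  [x≤a] = -(-9)·4²·(3·12-4)/(6·100000) = 24/3125 m
Load 3 — applied couple M₀=-9 kN·m at a=8 m (b=L-a=8):
  y_3 = M₀x²/(2EI)  [x≤a] = (-9)·4²/(2·100000) = -9/12500 m
Load 4 — point force P=19 kN at a=32/5 m (b=L-a=48/5):
  y_4 = -Px²(3a-x)/(6EI)  [x≤a] = -19·4²·(3·(32/5)-4)/(6·100000) = -361/46875 m
Superposition: y = Σ y_i = -2939/187500 m ≈ -0.015675 m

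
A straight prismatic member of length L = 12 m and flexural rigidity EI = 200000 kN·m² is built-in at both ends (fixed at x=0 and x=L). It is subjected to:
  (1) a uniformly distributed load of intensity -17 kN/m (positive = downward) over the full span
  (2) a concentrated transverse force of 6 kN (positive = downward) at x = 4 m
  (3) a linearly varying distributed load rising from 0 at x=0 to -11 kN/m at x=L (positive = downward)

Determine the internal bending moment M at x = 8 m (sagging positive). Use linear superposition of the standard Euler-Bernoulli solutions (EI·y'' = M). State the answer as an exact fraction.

Load 1 — uniform load w=-17 kN/m over full span:
  M_1 = wLx/2 - wL²/12 - wx²/2 = (-17)·12·8/2 - (-17)·12²/12 - (-17)·8²/2 = -68 kN·m
Load 2 — point force P=6 kN at a=4 m (b=L-a=8):
  M_2 = Pa²(a+3b)(L-x)/L³ - Pa²b/L²  [x>a] = 6·4²·(4+3·8)·(12-8)/12³ - 6·4²·8/12² = 8/9 kN·m
Load 3 — triangular load w₀=-11 kN/m (0→w₀ over full span):
  M_3 = 3w₀Lx/20 - w₀L²/30 - w₀x³/(6L) = 3·(-11)·12·8/20 - (-11)·12²/30 - (-11)·8³/(6·12) = -1232/45 kN·m
Superposition: M = Σ M_i = -4252/45 kN·m ≈ -94.488889 kN·m

M(8) = -4252/45 kN·m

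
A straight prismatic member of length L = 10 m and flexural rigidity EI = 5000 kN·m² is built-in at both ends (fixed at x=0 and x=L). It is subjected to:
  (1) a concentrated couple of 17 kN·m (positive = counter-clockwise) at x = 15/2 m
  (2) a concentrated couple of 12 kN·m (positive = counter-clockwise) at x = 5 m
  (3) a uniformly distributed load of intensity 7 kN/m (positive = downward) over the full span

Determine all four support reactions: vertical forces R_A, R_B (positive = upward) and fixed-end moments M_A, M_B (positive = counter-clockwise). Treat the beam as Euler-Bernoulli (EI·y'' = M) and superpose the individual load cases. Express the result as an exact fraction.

Load 1 — applied couple M₀=17 kN·m at a=15/2 m (b=L-a=5/2):
  R_A = 6M₀ab/L³ = 6·17·(15/2)·(5/2)/10³ = 153/80 kN
  M_A = M₀b(2a-b)/L² = 17·(5/2)·(2·(15/2)-(5/2))/10² = 85/16 kN·m
  R_B = -6M₀ab/L³ = -6·17·(15/2)·(5/2)/10³ = -153/80 kN
  M_B = M₀a(2b-a)/L² = 17·(15/2)·(2·(5/2)-(15/2))/10² = -51/16 kN·m
Load 2 — applied couple M₀=12 kN·m at a=5 m (b=L-a=5):
  R_A = 6M₀ab/L³ = 6·12·5·5/10³ = 9/5 kN
  M_A = M₀b(2a-b)/L² = 12·5·(2·5-5)/10² = 3 kN·m
  R_B = -6M₀ab/L³ = -6·12·5·5/10³ = -9/5 kN
  M_B = M₀a(2b-a)/L² = 12·5·(2·5-5)/10² = 3 kN·m
Load 3 — uniform load w=7 kN/m over full span:
  R_A = wL/2 = 7·10/2 = 35 kN
  M_A = wL²/12 = 7·10²/12 = 175/3 kN·m
  R_B = wL/2 = 7·10/2 = 35 kN
  M_B = -wL²/12 = -7·10²/12 = -175/3 kN·m
Superposition: R_A = 3097/80 kN, M_A = 3199/48 kN·m, R_B = 2503/80 kN, M_B = -2809/48 kN·m

R_A = 3097/80 kN, M_A = 3199/48 kN·m, R_B = 2503/80 kN, M_B = -2809/48 kN·m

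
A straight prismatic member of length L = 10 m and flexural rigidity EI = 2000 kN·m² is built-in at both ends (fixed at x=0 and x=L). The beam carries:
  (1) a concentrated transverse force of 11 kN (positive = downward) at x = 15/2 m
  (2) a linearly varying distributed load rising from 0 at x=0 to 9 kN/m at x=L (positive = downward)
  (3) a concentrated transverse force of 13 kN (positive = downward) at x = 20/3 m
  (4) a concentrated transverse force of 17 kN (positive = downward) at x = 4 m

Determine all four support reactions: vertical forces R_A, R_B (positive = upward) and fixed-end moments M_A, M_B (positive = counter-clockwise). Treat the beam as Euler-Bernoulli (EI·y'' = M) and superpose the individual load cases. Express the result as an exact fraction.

Load 1 — point force P=11 kN at a=15/2 m (b=L-a=5/2):
  R_A = Pb²(3a+b)/L³ = 11·(5/2)²·(3·(15/2)+(5/2))/10³ = 55/32 kN
  M_A = Pab²/L² = 11·(15/2)·(5/2)²/10² = 165/32 kN·m
  R_B = Pa²(a+3b)/L³ = 11·(15/2)²·((15/2)+3·(5/2))/10³ = 297/32 kN
  M_B = -Pa²b/L² = -11·(15/2)²·(5/2)/10² = -495/32 kN·m
Load 2 — triangular load w₀=9 kN/m (0→w₀ over full span):
  R_A = 3w₀L/20 = 3·9·10/20 = 27/2 kN
  M_A = w₀L²/30 = 9·10²/30 = 30 kN·m
  R_B = 7w₀L/20 = 7·9·10/20 = 63/2 kN
  M_B = -w₀L²/20 = -9·10²/20 = -45 kN·m
Load 3 — point force P=13 kN at a=20/3 m (b=L-a=10/3):
  R_A = Pb²(3a+b)/L³ = 13·(10/3)²·(3·(20/3)+(10/3))/10³ = 91/27 kN
  M_A = Pab²/L² = 13·(20/3)·(10/3)²/10² = 260/27 kN·m
  R_B = Pa²(a+3b)/L³ = 13·(20/3)²·((20/3)+3·(10/3))/10³ = 260/27 kN
  M_B = -Pa²b/L² = -13·(20/3)²·(10/3)/10² = -520/27 kN·m
Load 4 — point force P=17 kN at a=4 m (b=L-a=6):
  R_A = Pb²(3a+b)/L³ = 17·6²·(3·4+6)/10³ = 1377/125 kN
  M_A = Pab²/L² = 17·4·6²/10² = 612/25 kN·m
  R_B = Pa²(a+3b)/L³ = 17·4²·(4+3·6)/10³ = 748/125 kN
  M_B = -Pa²b/L² = -17·4²·6/10² = -408/25 kN·m
Superposition: R_A = 3197353/108000 kN, M_A = 1496143/21600 kN·m, R_B = 6090647/108000 kN, M_B = -2074637/21600 kN·m

R_A = 3197353/108000 kN, M_A = 1496143/21600 kN·m, R_B = 6090647/108000 kN, M_B = -2074637/21600 kN·m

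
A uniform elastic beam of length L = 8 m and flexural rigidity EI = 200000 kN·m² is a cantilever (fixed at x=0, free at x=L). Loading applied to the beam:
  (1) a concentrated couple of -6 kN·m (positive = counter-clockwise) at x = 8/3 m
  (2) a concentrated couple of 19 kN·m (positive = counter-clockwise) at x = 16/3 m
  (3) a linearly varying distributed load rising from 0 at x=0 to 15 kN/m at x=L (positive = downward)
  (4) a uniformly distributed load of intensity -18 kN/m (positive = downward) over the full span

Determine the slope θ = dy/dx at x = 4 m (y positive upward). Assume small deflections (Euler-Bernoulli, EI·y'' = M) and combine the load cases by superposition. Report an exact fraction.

θ(4) = 73/25000 rad

Load 1 — applied couple M₀=-6 kN·m at a=8/3 m (b=L-a=16/3):
  θ_1 = M₀a/EI  [x>a] = (-6)·(8/3)/200000 = -1/12500 rad
Load 2 — applied couple M₀=19 kN·m at a=16/3 m (b=L-a=8/3):
  θ_2 = M₀x/EI  [x≤a] = 19·4/200000 = 19/50000 rad
Load 3 — triangular load w₀=15 kN/m (0→w₀ over full span):
  θ_3 = (w₀Lx²/4-w₀L²x/3-w₀x⁴/(24L))/EI = (15·8·4²/4-15·8²·4/3-15·4⁴/(24·8))/200000 = -41/10000 rad
Load 4 — uniform load w=-18 kN/m over full span:
  θ_4 = -wx(x²-3Lx+3L²)/(6EI) = -(-18)·4·(4²-3·8·4+3·8²)/(6·200000) = 21/3125 rad
Superposition: θ = Σ θ_i = 73/25000 rad ≈ 0.002920 rad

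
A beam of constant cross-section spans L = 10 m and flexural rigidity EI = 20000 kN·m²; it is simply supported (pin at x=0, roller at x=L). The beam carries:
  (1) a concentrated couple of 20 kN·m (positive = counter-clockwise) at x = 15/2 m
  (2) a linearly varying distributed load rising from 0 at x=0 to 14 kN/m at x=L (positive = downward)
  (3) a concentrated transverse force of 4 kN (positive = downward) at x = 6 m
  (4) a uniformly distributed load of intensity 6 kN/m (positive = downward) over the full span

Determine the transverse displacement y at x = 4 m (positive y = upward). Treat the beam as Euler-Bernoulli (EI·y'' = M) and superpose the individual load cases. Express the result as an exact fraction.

y(4) = -43887/500000 m

Load 1 — applied couple M₀=20 kN·m at a=15/2 m (b=L-a=5/2):
  y_1 = (M₀x³/(6L)+C₁x)/EI  [x≤a] with C₁=M₀(3b²-L²)/(6L)=-325/12 = (20·4³/(6·10)+(-325/12)·4)/20000 = -87/20000 m
Load 2 — triangular load w₀=14 kN/m (0→w₀ over full span):
  y_2 = -w₀x(7L⁴-10L²x²+3x⁴)/(360LEI) = -14·4·(7·10⁴-10·10²·4²+3·4⁴)/(360·10·20000) = -7987/187500 m
Load 3 — point force P=4 kN at a=6 m (b=L-a=4):
  y_3 = -Pbx(L²-b²-x²)/(6LEI)  [x≤a] = -4·4·4·(10²-4²-4²)/(6·10·20000) = -34/9375 m
Load 4 — uniform load w=6 kN/m over full span:
  y_4 = -wx(L³-2Lx²+x³)/(24EI) = -6·4·(10³-2·10·4²+4³)/(24·20000) = -93/2500 m
Superposition: y = Σ y_i = -43887/500000 m ≈ -0.087774 m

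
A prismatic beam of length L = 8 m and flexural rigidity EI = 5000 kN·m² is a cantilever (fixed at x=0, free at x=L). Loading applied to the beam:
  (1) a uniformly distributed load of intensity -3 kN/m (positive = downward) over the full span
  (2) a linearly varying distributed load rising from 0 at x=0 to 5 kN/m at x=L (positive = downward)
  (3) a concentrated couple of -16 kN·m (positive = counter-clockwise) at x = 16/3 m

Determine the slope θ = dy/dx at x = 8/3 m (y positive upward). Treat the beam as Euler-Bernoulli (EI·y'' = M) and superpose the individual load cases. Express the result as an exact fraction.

Load 1 — uniform load w=-3 kN/m over full span:
  θ_1 = -wx(x²-3Lx+3L²)/(6EI) = -(-3)·(8/3)·((8/3)²-3·8·(8/3)+3·8²)/(6·5000) = 608/16875 rad
Load 2 — triangular load w₀=5 kN/m (0→w₀ over full span):
  θ_2 = (w₀Lx²/4-w₀L²x/3-w₀x⁴/(24L))/EI = (5·8·(8/3)²/4-5·8²·(8/3)/3-5·(8/3)⁴/(24·8))/5000 = -1304/30375 rad
Load 3 — applied couple M₀=-16 kN·m at a=16/3 m (b=L-a=8/3):
  θ_3 = M₀x/EI  [x≤a] = (-16)·(8/3)/5000 = -16/1875 rad
Superposition: θ = Σ θ_i = -2344/151875 rad ≈ -0.015434 rad

θ(8/3) = -2344/151875 rad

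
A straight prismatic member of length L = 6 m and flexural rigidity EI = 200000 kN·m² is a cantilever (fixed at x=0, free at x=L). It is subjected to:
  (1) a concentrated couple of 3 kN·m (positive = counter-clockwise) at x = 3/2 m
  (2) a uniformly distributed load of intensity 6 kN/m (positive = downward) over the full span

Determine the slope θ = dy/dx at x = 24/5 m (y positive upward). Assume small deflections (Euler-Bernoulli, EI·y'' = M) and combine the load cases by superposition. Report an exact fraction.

Load 1 — applied couple M₀=3 kN·m at a=3/2 m (b=L-a=9/2):
  θ_1 = M₀a/EI  [x>a] = 3·(3/2)/200000 = 9/400000 rad
Load 2 — uniform load w=6 kN/m over full span:
  θ_2 = -wx(x²-3Lx+3L²)/(6EI) = -6·(24/5)·((24/5)²-3·6·(24/5)+3·6²)/(6·200000) = -837/781250 rad
Superposition: θ = Σ θ_i = -52443/50000000 rad ≈ -0.001049 rad

θ(24/5) = -52443/50000000 rad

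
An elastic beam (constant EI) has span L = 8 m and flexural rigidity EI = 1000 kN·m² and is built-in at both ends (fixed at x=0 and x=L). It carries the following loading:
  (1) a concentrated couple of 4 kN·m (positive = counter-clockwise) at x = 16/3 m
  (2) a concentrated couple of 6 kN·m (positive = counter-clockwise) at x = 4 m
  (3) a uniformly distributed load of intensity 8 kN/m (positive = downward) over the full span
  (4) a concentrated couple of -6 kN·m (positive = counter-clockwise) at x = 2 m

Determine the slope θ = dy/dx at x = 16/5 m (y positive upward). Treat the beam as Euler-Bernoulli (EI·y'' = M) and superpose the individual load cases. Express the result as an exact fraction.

θ(16/5) = -3187/187500 rad

Load 1 — applied couple M₀=4 kN·m at a=16/3 m (b=L-a=8/3):
  θ_1 = (R_Ax²/2 - M_Ax)/EI  [x≤a] with R_A=2/3, M_A=4/3 = ((2/3)·(16/5)²/2 - (4/3)·(16/5))/1000 = -8/9375 rad
Load 2 — applied couple M₀=6 kN·m at a=4 m (b=L-a=4):
  θ_2 = (R_Ax²/2 - M_Ax)/EI  [x≤a] with R_A=9/8, M_A=3/2 = ((9/8)·(16/5)²/2 - (3/2)·(16/5))/1000 = 3/3125 rad
Load 3 — uniform load w=8 kN/m over full span:
  θ_3 = -wx(L-x)(L-2x)/(12EI) = -8·(16/5)·(8-(16/5))·(8-2·(16/5))/(12·1000) = -256/15625 rad
Load 4 — applied couple M₀=-6 kN·m at a=2 m (b=L-a=6):
  θ_4 = (R_Ax²/2 - M_Ax - M₀(x-a))/EI  [x>a] with R_A=-27/32, M_A=9/8 = ((-27/32)·(16/5)²/2 - (9/8)·(16/5) - (-6)·((16/5)-2))/1000 = -9/12500 rad
Superposition: θ = Σ θ_i = -3187/187500 rad ≈ -0.016997 rad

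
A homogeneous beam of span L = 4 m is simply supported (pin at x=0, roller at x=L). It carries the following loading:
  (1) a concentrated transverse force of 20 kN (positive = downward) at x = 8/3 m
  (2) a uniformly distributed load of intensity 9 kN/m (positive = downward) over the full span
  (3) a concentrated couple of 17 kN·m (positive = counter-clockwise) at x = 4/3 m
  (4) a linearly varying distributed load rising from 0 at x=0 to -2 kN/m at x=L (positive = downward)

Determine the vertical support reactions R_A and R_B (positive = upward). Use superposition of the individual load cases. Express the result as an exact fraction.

Load 1 — point force P=20 kN at a=8/3 m (b=L-a=4/3):
  R_A = Pb/L = 20·(4/3)/4 = 20/3 kN
  R_B = Pa/L = 20·(8/3)/4 = 40/3 kN
Load 2 — uniform load w=9 kN/m over full span:
  R_A = wL/2 = 9·4/2 = 18 kN
  R_B = wL/2 = 9·4/2 = 18 kN
Load 3 — applied couple M₀=17 kN·m at a=4/3 m (b=L-a=8/3):
  R_A = M₀/L = 17/4 kN
  R_B = -M₀/L = -17/4 kN
Load 4 — triangular load w₀=-2 kN/m (0→w₀ over full span):
  R_A = w₀L/6 = (-2)·4/6 = -4/3 kN
  R_B = w₀L/3 = (-2)·4/3 = -8/3 kN
Superposition: R_A = 331/12 kN, R_B = 293/12 kN

R_A = 331/12 kN, R_B = 293/12 kN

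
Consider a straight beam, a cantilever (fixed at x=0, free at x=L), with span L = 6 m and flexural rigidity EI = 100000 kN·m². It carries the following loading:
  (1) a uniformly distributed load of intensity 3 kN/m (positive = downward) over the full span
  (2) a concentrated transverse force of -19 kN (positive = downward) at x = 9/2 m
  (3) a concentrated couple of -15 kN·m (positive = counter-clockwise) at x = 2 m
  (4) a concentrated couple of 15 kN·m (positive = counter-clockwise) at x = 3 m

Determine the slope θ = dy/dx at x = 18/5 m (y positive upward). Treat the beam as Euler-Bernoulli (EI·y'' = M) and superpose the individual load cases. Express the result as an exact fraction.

θ(18/5) = 3081/3125000 rad

Load 1 — uniform load w=3 kN/m over full span:
  θ_1 = -wx(x²-3Lx+3L²)/(6EI) = -3·(18/5)·((18/5)²-3·6·(18/5)+3·6²)/(6·100000) = -3159/3125000 rad
Load 2 — point force P=-19 kN at a=9/2 m (b=L-a=3/2):
  θ_2 = -Px(2a-x)/(2EI)  [x≤a] = -(-19)·(18/5)·(2·(9/2)-(18/5))/(2·100000) = 4617/2500000 rad
Load 3 — applied couple M₀=-15 kN·m at a=2 m (b=L-a=4):
  θ_3 = M₀a/EI  [x>a] = (-15)·2/100000 = -3/10000 rad
Load 4 — applied couple M₀=15 kN·m at a=3 m (b=L-a=3):
  θ_4 = M₀a/EI  [x>a] = 15·3/100000 = 9/20000 rad
Superposition: θ = Σ θ_i = 3081/3125000 rad ≈ 0.000986 rad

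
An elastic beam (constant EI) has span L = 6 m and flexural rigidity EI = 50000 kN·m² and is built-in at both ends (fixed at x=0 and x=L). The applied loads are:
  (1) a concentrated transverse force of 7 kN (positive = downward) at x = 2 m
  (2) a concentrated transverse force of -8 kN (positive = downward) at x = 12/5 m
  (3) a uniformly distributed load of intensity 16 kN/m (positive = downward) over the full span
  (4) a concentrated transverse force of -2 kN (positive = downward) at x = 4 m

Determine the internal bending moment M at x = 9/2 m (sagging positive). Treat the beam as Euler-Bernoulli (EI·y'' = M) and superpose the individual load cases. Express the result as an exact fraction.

Load 1 — point force P=7 kN at a=2 m (b=L-a=4):
  M_1 = Pa²(a+3b)(L-x)/L³ - Pa²b/L²  [x>a] = 7·2²·(2+3·4)·(6-(9/2))/6³ - 7·2²·4/6² = -7/18 kN·m
Load 2 — point force P=-8 kN at a=12/5 m (b=L-a=18/5):
  M_2 = Pa²(a+3b)(L-x)/L³ - Pa²b/L²  [x>a] = (-8)·(12/5)²·((12/5)+3·(18/5))·(6-(9/2))/6³ - (-8)·(12/5)²·(18/5)/6² = 48/125 kN·m
Load 3 — uniform load w=16 kN/m over full span:
  M_3 = wLx/2 - wL²/12 - wx²/2 = 16·6·(9/2)/2 - 16·6²/12 - 16·(9/2)²/2 = 6 kN·m
Load 4 — point force P=-2 kN at a=4 m (b=L-a=2):
  M_4 = Pa²(a+3b)(L-x)/L³ - Pa²b/L²  [x>a] = (-2)·4²·(4+3·2)·(6-(9/2))/6³ - (-2)·4²·2/6² = -4/9 kN·m
Superposition: M = Σ M_i = 4163/750 kN·m ≈ 5.550667 kN·m

M(9/2) = 4163/750 kN·m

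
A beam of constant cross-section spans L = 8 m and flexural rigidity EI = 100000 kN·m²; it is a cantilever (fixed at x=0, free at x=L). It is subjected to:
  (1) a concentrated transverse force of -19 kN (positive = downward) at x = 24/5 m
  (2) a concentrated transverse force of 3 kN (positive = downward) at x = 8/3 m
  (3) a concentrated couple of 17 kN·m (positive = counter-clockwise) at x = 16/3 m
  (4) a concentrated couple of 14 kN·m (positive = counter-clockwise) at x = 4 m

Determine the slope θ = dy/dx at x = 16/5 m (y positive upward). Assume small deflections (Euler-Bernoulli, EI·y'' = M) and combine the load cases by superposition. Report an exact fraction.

Load 1 — point force P=-19 kN at a=24/5 m (b=L-a=16/5):
  θ_1 = -Px(2a-x)/(2EI)  [x≤a] = -(-19)·(16/5)·(2·(24/5)-(16/5))/(2·100000) = 152/78125 rad
Load 2 — point force P=3 kN at a=8/3 m (b=L-a=16/3):
  θ_2 = -Pa²/(2EI)  [x>a] = -3·(8/3)²/(2·100000) = -1/9375 rad
Load 3 — applied couple M₀=17 kN·m at a=16/3 m (b=L-a=8/3):
  θ_3 = M₀x/EI  [x≤a] = 17·(16/5)/100000 = 17/31250 rad
Load 4 — applied couple M₀=14 kN·m at a=4 m (b=L-a=4):
  θ_4 = M₀x/EI  [x≤a] = 14·(16/5)/100000 = 7/15625 rad
Superposition: θ = Σ θ_i = 1327/468750 rad ≈ 0.002831 rad

θ(16/5) = 1327/468750 rad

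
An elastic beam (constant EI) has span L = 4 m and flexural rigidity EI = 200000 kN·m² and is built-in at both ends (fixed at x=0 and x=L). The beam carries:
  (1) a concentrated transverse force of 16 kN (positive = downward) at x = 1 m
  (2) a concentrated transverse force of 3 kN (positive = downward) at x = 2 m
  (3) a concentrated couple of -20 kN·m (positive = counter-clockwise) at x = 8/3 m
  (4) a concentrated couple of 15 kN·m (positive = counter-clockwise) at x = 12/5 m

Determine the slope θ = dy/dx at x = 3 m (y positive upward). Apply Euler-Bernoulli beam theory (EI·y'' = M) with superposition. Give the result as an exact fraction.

Load 1 — point force P=16 kN at a=1 m (b=L-a=3):
  θ_1 = Pa²(L-x)(2bL-(3b+a)(L-x))/(2L³EI)  [x>a] = 16·1²·(4-3)·(2·3·4-(3·3+1)·(4-3))/(2·4³·200000) = 7/800000 rad
Load 2 — point force P=3 kN at a=2 m (b=L-a=2):
  θ_2 = Pa²(L-x)(2bL-(3b+a)(L-x))/(2L³EI)  [x>a] = 3·2²·(4-3)·(2·2·4-(3·2+2)·(4-3))/(2·4³·200000) = 3/800000 rad
Load 3 — applied couple M₀=-20 kN·m at a=8/3 m (b=L-a=4/3):
  θ_3 = (R_Ax²/2 - M_Ax - M₀(x-a))/EI  [x>a] with R_A=-20/3, M_A=-20/3 = ((-20/3)·3²/2 - (-20/3)·3 - (-20)·(3-(8/3)))/200000 = -1/60000 rad
Load 4 — applied couple M₀=15 kN·m at a=12/5 m (b=L-a=8/5):
  θ_4 = (R_Ax²/2 - M_Ax - M₀(x-a))/EI  [x>a] with R_A=27/5, M_A=24/5 = ((27/5)·3²/2 - (24/5)·3 - 15·(3-(12/5)))/200000 = 9/2000000 rad
Superposition: θ = Σ θ_i = 1/3000000 rad ≈ 0.000000 rad

θ(3) = 1/3000000 rad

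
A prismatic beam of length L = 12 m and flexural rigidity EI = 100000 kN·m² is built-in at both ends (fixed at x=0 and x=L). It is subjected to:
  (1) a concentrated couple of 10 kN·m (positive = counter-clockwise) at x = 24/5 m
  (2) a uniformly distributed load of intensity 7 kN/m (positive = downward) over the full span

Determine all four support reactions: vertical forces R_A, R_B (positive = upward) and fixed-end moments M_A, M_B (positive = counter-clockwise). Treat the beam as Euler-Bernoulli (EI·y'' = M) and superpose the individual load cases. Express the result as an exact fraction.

R_A = 216/5 kN, M_A = 426/5 kN·m, R_B = 204/5 kN, M_B = -404/5 kN·m

Load 1 — applied couple M₀=10 kN·m at a=24/5 m (b=L-a=36/5):
  R_A = 6M₀ab/L³ = 6·10·(24/5)·(36/5)/12³ = 6/5 kN
  M_A = M₀b(2a-b)/L² = 10·(36/5)·(2·(24/5)-(36/5))/12² = 6/5 kN·m
  R_B = -6M₀ab/L³ = -6·10·(24/5)·(36/5)/12³ = -6/5 kN
  M_B = M₀a(2b-a)/L² = 10·(24/5)·(2·(36/5)-(24/5))/12² = 16/5 kN·m
Load 2 — uniform load w=7 kN/m over full span:
  R_A = wL/2 = 7·12/2 = 42 kN
  M_A = wL²/12 = 7·12²/12 = 84 kN·m
  R_B = wL/2 = 7·12/2 = 42 kN
  M_B = -wL²/12 = -7·12²/12 = -84 kN·m
Superposition: R_A = 216/5 kN, M_A = 426/5 kN·m, R_B = 204/5 kN, M_B = -404/5 kN·m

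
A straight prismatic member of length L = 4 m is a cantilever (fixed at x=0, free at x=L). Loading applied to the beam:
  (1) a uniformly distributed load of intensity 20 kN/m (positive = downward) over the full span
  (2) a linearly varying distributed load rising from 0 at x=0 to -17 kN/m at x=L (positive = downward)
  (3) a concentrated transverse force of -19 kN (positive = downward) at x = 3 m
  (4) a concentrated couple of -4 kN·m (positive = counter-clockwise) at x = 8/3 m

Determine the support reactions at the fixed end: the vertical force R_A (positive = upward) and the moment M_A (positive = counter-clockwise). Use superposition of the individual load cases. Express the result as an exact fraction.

Load 1 — uniform load w=20 kN/m over full span:
  R_A = wL = 20·4 = 80 kN
  M_A = wL²/2 = 20·4²/2 = 160 kN·m
Load 2 — triangular load w₀=-17 kN/m (0→w₀ over full span):
  R_A = w₀L/2 = (-17)·4/2 = -34 kN
  M_A = w₀L²/3 = (-17)·4²/3 = -272/3 kN·m
Load 3 — point force P=-19 kN at a=3 m (b=L-a=1):
  R_A = P = (-19) = -19 kN
  M_A = Pa = (-19)·3 = -57 kN·m
Load 4 — applied couple M₀=-4 kN·m at a=8/3 m (b=L-a=4/3):
  R_A = 0 kN
  M_A = -M₀ = -(-4) = 4 kN·m
Superposition: R_A = 27 kN, M_A = 49/3 kN·m

R_A = 27 kN, M_A = 49/3 kN·m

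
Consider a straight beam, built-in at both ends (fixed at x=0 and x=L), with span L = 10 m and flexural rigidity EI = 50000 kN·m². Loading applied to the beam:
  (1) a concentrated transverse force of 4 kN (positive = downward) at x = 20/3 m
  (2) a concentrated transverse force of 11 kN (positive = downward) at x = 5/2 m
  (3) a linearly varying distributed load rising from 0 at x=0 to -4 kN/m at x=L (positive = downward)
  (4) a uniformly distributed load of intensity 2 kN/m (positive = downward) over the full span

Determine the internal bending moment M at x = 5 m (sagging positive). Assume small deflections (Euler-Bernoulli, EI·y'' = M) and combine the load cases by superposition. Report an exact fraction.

Load 1 — point force P=4 kN at a=20/3 m (b=L-a=10/3):
  M_1 = Pb²(3a+b)x/L³ - Pab²/L²  [x≤a] = 4·(10/3)²·(3·(20/3)+(10/3))·5/10³ - 4·(20/3)·(10/3)²/10² = 20/9 kN·m
Load 2 — point force P=11 kN at a=5/2 m (b=L-a=15/2):
  M_2 = Pa²(a+3b)(L-x)/L³ - Pa²b/L²  [x>a] = 11·(5/2)²·((5/2)+3·(15/2))·(10-5)/10³ - 11·(5/2)²·(15/2)/10² = 55/16 kN·m
Load 3 — triangular load w₀=-4 kN/m (0→w₀ over full span):
  M_3 = 3w₀Lx/20 - w₀L²/30 - w₀x³/(6L) = 3·(-4)·10·5/20 - (-4)·10²/30 - (-4)·5³/(6·10) = -25/3 kN·m
Load 4 — uniform load w=2 kN/m over full span:
  M_4 = wLx/2 - wL²/12 - wx²/2 = 2·10·5/2 - 2·10²/12 - 2·5²/2 = 25/3 kN·m
Superposition: M = Σ M_i = 815/144 kN·m ≈ 5.659722 kN·m

M(5) = 815/144 kN·m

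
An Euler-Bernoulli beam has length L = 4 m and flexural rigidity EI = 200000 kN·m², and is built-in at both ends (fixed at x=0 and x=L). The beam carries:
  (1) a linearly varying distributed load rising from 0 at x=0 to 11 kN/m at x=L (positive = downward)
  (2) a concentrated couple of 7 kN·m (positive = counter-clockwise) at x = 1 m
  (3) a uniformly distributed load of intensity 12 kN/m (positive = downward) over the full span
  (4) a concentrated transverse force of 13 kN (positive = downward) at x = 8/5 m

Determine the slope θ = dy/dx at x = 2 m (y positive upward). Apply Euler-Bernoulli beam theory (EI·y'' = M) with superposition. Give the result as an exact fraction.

Load 1 — triangular load w₀=11 kN/m (0→w₀ over full span):
  θ_1 = -w₀(2x(L-x)(L-2x)(x+2L)+x²(L-x)²)/(120LEI) = -11·(2·2·(4-2)·(4-2·2)·(2+2·4)+2²·(4-2)²)/(120·4·200000) = -11/6000000 rad
Load 2 — applied couple M₀=7 kN·m at a=1 m (b=L-a=3):
  θ_2 = (R_Ax²/2 - M_Ax - M₀(x-a))/EI  [x>a] with R_A=63/32, M_A=-21/16 = ((63/32)·2²/2 - (-21/16)·2 - 7·(2-1))/200000 = -7/3200000 rad
Load 3 — uniform load w=12 kN/m over full span:
  θ_3 = -wx(L-x)(L-2x)/(12EI) = -12·2·(4-2)·(4-2·2)/(12·200000) = 0 rad
Load 4 — point force P=13 kN at a=8/5 m (b=L-a=12/5):
  θ_4 = Pa²(L-x)(2bL-(3b+a)(L-x))/(2L³EI)  [x>a] = 13·(8/5)²·(4-2)·(2·(12/5)·4-(3·(12/5)+(8/5))·(4-2))/(2·4³·200000) = 13/3125000 rad
Superposition: θ = Σ θ_i = 167/1200000000 rad ≈ 0.000000 rad

θ(2) = 167/1200000000 rad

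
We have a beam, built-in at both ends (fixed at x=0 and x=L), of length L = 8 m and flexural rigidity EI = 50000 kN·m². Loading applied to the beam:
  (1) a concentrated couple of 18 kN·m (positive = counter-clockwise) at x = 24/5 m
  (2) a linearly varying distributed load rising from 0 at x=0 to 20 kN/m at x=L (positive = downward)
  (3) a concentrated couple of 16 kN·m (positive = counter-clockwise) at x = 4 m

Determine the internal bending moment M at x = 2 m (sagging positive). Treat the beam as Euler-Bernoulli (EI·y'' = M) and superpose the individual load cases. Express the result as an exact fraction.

Load 1 — applied couple M₀=18 kN·m at a=24/5 m (b=L-a=16/5):
  M_1 = R_Ax - M_A  [x≤a] with R_A=81/25, M_A=144/25 = (81/25)·2 - (144/25) = 18/25 kN·m
Load 2 — triangular load w₀=20 kN/m (0→w₀ over full span):
  M_2 = 3w₀Lx/20 - w₀L²/30 - w₀x³/(6L) = 3·20·8·2/20 - 20·8²/30 - 20·2³/(6·8) = 2 kN·m
Load 3 — applied couple M₀=16 kN·m at a=4 m (b=L-a=4):
  M_3 = R_Ax - M_A  [x≤a] with R_A=3, M_A=4 = 3·2 - 4 = 2 kN·m
Superposition: M = Σ M_i = 118/25 kN·m ≈ 4.720000 kN·m

M(2) = 118/25 kN·m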